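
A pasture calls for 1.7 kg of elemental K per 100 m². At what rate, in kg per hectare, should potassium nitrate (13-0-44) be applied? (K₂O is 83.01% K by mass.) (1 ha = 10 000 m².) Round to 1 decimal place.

465.4 kg of product per hectare

As K₂O: 1.7 / 0.8301 = 2.04795 kg per 100 m².
Product per 100 m² = 2.04795 / 44% = 4.65442 kg.
Convert to per hectare: 4.65442 × 100 = 465.442 kg.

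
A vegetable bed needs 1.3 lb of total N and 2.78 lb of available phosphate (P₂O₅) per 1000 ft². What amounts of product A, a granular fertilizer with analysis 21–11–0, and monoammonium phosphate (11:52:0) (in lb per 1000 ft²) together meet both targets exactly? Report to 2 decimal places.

With a, b = lb per 1000 ft² of product A and monoammonium phosphate:
N: 0.21·a + 0.11·b = 1.3
P₂O₅: 0.11·a + 0.52·b = 2.78
Eliminate b: (row1) − 0.11/0.52·(row2) → 0.186731·a = 0.711923, so a = 3.81256.
Then b = (2.78 − 0.11·3.81256) / 0.52 = 4.53965.

3.81 lb product A, 4.54 lb monoammonium phosphate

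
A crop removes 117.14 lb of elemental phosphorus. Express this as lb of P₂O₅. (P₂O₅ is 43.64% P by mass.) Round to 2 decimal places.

268.42 lb P₂O₅

P₂O₅ = 117.14 / 0.4364 = 268.423 lb.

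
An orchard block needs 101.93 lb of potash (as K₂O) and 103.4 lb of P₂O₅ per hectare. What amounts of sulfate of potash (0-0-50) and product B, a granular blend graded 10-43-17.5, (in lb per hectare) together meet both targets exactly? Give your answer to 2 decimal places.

119.70 lb sulfate of potash, 240.47 lb product B

Per-hectare balance (a = sulfate of potash, b = product B):
K₂O: 0.5·a + 0.175·b = 101.93
P₂O₅: 0·a + 0.43·b = 103.4
Solving simultaneously: a = 119.697, b = 240.465.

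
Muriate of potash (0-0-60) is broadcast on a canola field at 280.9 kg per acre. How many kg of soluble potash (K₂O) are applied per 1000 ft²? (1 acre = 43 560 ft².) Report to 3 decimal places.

3.869 kg K₂O per thousand sq ft

K₂O per acre = 280.9 × 60% = 168.54 kg.
Convert to per 1000 ft²: 168.54 × 0.0229568 = 3.86915 kg.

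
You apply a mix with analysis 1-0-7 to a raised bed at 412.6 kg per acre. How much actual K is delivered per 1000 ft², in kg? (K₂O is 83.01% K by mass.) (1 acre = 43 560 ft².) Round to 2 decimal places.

0.55 kg K per thousand sq ft

K₂O per acre = 412.6 × 7% = 28.882 kg.
Elemental K = 28.882 × 0.8301 = 23.9749 kg per acre.
Convert to per 1000 ft²: 23.9749 × 0.0229568 = 0.550389 kg.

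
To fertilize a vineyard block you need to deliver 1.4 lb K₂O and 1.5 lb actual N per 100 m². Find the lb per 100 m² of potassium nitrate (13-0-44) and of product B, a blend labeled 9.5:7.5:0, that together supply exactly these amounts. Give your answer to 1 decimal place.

With a, b = lb per 100 m² of potassium nitrate and product B:
K₂O: 0.44·a + 0·b = 1.4
N: 0.13·a + 0.095·b = 1.5
Eliminate a: (row1) − 0.44/0.13·(row2) → -0.321538·b = -3.67692, so b = 11.4354.
Back-substitute: a = (1.4 − 0·11.4354) / 0.44 = 3.18182.

3.2 lb potassium nitrate, 11.4 lb product B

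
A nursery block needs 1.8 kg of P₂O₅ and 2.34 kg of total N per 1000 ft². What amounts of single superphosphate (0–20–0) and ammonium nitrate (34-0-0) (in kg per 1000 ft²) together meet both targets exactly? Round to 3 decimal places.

With a, b = kg per 1000 ft² of single superphosphate and ammonium nitrate:
P₂O₅: 0.2·a + 0·b = 1.8
N: 0·a + 0.34·b = 2.34
Solving simultaneously: a = 9, b = 6.88235.

9.000 kg single superphosphate, 6.882 kg ammonium nitrate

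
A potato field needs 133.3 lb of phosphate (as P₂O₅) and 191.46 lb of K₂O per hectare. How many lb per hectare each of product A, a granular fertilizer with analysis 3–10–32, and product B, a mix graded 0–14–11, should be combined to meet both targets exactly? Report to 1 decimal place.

With a, b = lb per hectare of product A and product B:
P₂O₅: 0.1·a + 0.14·b = 133.3
K₂O: 0.32·a + 0.11·b = 191.46
Solving simultaneously: a = 359.213, b = 695.562.

359.2 lb product A, 695.6 lb product B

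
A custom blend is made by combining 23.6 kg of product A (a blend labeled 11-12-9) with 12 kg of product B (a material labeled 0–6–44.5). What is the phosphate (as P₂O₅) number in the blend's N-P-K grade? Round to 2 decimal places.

9.98% P₂O₅

Total mass = 23.6 + 12 = 35.6 kg.
P₂O₅ mass = 12%×23.6 + 6%×12 = 3.552 kg.
% P₂O₅ = 3.552 / 35.6 = 9.97753%.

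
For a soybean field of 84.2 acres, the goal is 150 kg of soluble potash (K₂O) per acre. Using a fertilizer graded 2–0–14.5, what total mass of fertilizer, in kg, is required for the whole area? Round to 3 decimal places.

87103.448 kg

Product per acre = 150 / 14.5% = 1034.48 kg.
Total product = 1034.48 × 84.2 = 87103.4483 kg.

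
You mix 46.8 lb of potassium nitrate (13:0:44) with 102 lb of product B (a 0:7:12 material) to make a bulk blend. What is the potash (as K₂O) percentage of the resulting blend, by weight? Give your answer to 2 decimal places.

22.06% K₂O

Total mass = 46.8 + 102 = 148.8 lb.
K₂O mass = 44%×46.8 + 12%×102 = 32.832 lb.
% K₂O = 32.832 / 148.8 = 22.0645%.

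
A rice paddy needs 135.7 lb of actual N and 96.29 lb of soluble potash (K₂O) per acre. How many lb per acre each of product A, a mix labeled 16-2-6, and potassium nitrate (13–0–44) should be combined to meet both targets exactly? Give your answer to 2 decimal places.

753.84 lb product A, 116.04 lb potassium nitrate

Let a = lb of product A, b = lb of potassium nitrate (per acre).
N: 0.16·a + 0.13·b = 135.7
K₂O: 0.06·a + 0.44·b = 96.29
From row1: a = (135.7 − 0.13·b) / 0.16.
Into row2: 0.06·(135.7 − 0.13·b)/0.16 + 0.44·b = 96.29 → b = 116.0447, a = 753.839.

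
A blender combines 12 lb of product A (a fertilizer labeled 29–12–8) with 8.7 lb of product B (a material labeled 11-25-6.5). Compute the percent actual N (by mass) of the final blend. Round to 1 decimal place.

Total mass = 12 + 8.7 = 20.7 lb.
N mass = 29%×12 + 11%×8.7 = 4.437 lb.
% N = 4.437 / 20.7 = 21.4348%.

21.4% N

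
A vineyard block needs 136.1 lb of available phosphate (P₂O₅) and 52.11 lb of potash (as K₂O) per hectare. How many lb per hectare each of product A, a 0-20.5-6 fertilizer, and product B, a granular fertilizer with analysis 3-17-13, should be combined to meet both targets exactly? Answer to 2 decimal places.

With a, b = lb per hectare of product A and product B:
P₂O₅: 0.205·a + 0.17·b = 136.1
K₂O: 0.06·a + 0.13·b = 52.11
From row1: a = (136.1 − 0.17·b) / 0.205.
Into row2: 0.06·(136.1 − 0.17·b)/0.205 + 0.13·b = 52.11 → b = 152.982, a = 537.0395.

537.04 lb product A, 152.98 lb product B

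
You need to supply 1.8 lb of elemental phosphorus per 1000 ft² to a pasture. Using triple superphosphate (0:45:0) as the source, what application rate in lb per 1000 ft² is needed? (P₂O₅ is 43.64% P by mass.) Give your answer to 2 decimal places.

9.17 lb of product per thousand sq ft

As P₂O₅: 1.8 / 0.4364 = 4.12466 lb per 1000 ft².
Product per 1000 ft² = 4.12466 / 45% = 9.1659 lb.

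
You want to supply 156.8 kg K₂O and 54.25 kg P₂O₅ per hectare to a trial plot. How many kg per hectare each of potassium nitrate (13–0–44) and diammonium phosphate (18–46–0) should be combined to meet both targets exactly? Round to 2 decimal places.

With a, b = kg per hectare of potassium nitrate and diammonium phosphate:
K₂O: 0.44·a + 0·b = 156.8
P₂O₅: 0·a + 0.46·b = 54.25
Solving simultaneously: a = 356.364, b = 117.9348.

356.36 kg potassium nitrate, 117.93 kg diammonium phosphate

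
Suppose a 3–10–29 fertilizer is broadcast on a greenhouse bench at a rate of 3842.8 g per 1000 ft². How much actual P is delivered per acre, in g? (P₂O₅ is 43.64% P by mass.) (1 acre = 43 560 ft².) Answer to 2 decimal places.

7305.00 g P per acre

P₂O₅ per 1000 ft² = 3842.8 × 10% = 384.28 g.
Elemental P = 384.28 × 0.4364 = 167.7 g per 1000 ft².
Convert to per acre: 167.7 × 43.56 = 7305.003 g.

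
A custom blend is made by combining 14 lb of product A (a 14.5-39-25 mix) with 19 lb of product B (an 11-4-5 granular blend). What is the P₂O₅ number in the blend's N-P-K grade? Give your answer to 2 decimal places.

18.85% P₂O₅

Total mass = 14 + 19 = 33 lb.
P₂O₅ mass = 39%×14 + 4%×19 = 6.22 lb.
% P₂O₅ = 6.22 / 33 = 18.8485%.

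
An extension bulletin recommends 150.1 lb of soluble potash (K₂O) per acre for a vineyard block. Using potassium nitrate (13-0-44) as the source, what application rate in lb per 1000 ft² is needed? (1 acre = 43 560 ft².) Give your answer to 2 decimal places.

Product per acre = 150.1 / 44% = 341.136 lb.
Convert to per 1000 ft²: 341.136 × 0.0229568 = 7.83141 lb.

7.83 lb of product per thousand sq ft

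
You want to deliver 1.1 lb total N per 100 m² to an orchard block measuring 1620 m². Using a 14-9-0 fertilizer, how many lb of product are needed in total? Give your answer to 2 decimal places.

Product per 100 m² = 1.1 / 14% = 7.85714 lb.
Total product = 7.85714 × 1620 / 100 = 127.286 lb.

127.29 lb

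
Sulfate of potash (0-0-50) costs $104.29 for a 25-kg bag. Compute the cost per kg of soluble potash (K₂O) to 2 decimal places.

$8.34 per kg K₂O

K₂O in bag = 25 × 50% = 12.5 kg.
Cost per kg K₂O = $104.29 / 12.5 = $8.3432.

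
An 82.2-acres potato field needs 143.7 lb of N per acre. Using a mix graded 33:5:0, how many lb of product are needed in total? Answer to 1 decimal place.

35794.4 lb

Product per acre = 143.7 / 33% = 435.455 lb.
Total product = 435.455 × 82.2 = 35794.36 lb.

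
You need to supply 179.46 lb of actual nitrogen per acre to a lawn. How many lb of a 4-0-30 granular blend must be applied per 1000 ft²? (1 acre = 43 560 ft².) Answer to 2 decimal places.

Product per acre = 179.46 / 4% = 4486.5 lb.
Convert to per 1000 ft²: 4486.5 × 0.0229568 = 102.996 lb.

103.00 lb of product per thousand sq ft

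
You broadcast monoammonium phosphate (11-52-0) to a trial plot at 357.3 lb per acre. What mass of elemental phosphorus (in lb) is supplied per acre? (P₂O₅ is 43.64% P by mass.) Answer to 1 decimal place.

81.1 lb P per acre

P₂O₅ per acre = 357.3 × 52% = 185.796 lb.
Elemental P = 185.796 × 0.4364 = 81.0814 lb per acre.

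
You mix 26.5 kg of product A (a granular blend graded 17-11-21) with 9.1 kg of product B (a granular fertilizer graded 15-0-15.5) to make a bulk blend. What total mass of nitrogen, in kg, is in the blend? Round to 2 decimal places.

N mass = 17%×26.5 + 15%×9.1 = 5.87 kg.

5.87 kg N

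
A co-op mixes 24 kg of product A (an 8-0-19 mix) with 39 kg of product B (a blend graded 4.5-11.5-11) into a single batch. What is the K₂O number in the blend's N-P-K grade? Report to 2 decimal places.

14.05% K₂O

Total mass = 24 + 39 = 63 kg.
K₂O mass = 19%×24 + 11%×39 = 8.85 kg.
% K₂O = 8.85 / 63 = 14.0476%.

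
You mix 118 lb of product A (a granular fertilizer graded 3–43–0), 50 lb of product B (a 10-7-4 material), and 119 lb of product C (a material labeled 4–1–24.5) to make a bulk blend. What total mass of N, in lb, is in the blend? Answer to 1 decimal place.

13.3 lb N

N mass = 3%×118 + 10%×50 + 4%×119 = 13.3 lb.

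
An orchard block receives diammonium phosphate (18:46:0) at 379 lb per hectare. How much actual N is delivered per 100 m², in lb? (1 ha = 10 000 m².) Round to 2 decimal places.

0.68 lb N per hundred sq m

nitrogen per hectare = 379 × 18% = 68.22 lb.
Convert to per 100 m²: 68.22 × 0.01 = 0.6822 lb.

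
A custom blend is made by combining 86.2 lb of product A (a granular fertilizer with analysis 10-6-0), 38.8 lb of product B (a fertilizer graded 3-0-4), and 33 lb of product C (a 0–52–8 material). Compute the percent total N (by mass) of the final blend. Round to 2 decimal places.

Total mass = 86.2 + 38.8 + 33 = 158 lb.
N mass = 10%×86.2 + 3%×38.8 + 0%×33 = 9.784 lb.
% N = 9.784 / 158 = 6.19241%.

6.19% N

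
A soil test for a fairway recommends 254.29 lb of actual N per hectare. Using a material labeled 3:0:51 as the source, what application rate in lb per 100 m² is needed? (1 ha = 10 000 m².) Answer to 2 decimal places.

Product per hectare = 254.29 / 3% = 8476.33 lb.
Convert to per 100 m²: 8476.33 × 0.01 = 84.7633 lb.

84.76 lb of product per hundred sq m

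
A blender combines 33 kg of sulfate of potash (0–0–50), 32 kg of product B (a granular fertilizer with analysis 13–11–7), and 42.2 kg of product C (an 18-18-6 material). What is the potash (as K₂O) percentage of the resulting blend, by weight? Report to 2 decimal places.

Total mass = 33 + 32 + 42.2 = 107.2 kg.
K₂O mass = 50%×33 + 7%×32 + 6%×42.2 = 21.272 kg.
% K₂O = 21.272 / 107.2 = 19.8433%.

19.84% K₂O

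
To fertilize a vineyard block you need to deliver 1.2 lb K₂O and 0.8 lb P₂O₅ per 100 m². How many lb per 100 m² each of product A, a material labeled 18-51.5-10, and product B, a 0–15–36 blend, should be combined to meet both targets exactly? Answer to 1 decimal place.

Per-100 m² balance (a = product A, b = product B):
K₂O: 0.1·a + 0.36·b = 1.2
P₂O₅: 0.515·a + 0.15·b = 0.8
Solving simultaneously: a = 0.633803, b = 3.15728.

0.6 lb product A, 3.2 lb product B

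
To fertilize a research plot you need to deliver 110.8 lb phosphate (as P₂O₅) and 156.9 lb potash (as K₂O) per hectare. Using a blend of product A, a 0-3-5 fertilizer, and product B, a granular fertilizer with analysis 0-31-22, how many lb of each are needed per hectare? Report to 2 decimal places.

2726.18 lb product A, 93.60 lb product B

Let a = lb of product A, b = lb of product B (per hectare).
P₂O₅: 0.03·a + 0.31·b = 110.8
K₂O: 0.05·a + 0.22·b = 156.9
Eliminate a: (row1) − 0.03/0.05·(row2) → 0.178·b = 16.66, so b = 93.5955.
Back-substitute: a = (110.8 − 0.31·93.5955) / 0.03 = 2726.1798.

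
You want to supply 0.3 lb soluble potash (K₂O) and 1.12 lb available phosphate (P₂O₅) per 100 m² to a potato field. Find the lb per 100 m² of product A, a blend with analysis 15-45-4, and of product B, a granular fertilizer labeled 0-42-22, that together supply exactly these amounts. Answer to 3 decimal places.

Per-100 m² balance (a = product A, b = product B):
K₂O: 0.04·a + 0.22·b = 0.3
P₂O₅: 0.45·a + 0.42·b = 1.12
Eliminate b: (row1) − 0.22/0.42·(row2) → -0.195714·a = -0.286667, so a = 1.46472.
Then b = (1.12 − 0.45·1.46472) / 0.42 = 1.09732.

1.465 lb product A, 1.097 lb product B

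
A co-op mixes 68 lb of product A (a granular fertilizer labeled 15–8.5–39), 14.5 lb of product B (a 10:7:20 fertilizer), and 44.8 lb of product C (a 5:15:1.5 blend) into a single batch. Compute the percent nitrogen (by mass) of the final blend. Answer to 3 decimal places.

Total mass = 68 + 14.5 + 44.8 = 127.3 lb.
N mass = 15%×68 + 10%×14.5 + 5%×44.8 = 13.89 lb.
% N = 13.89 / 127.3 = 10.9112%.

10.911% N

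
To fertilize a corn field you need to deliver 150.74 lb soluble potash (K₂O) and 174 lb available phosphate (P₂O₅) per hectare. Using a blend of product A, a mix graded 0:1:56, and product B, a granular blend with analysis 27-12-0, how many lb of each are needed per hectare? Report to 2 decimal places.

Per-hectare balance (a = product A, b = product B):
K₂O: 0.56·a + 0·b = 150.74
P₂O₅: 0.01·a + 0.12·b = 174
Solving simultaneously: a = 269.179, b = 1427.568.

269.18 lb product A, 1427.57 lb product B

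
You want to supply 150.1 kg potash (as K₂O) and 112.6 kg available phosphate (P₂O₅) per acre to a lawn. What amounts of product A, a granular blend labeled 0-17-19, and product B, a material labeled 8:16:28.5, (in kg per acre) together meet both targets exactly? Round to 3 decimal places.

With a, b = kg per acre of product A and product B:
K₂O: 0.19·a + 0.285·b = 150.1
P₂O₅: 0.17·a + 0.16·b = 112.6
Eliminate b: (row1) − 0.285/0.16·(row2) → -0.112812·a = -50.4687, so a = 447.3684.
Then b = (112.6 − 0.17·447.3684) / 0.16 = 228.4211.

447.368 kg product A, 228.421 kg product B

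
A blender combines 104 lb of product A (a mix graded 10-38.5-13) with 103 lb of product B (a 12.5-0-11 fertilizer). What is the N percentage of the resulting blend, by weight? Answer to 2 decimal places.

11.24% N

Total mass = 104 + 103 = 207 lb.
N mass = 10%×104 + 12.5%×103 = 23.275 lb.
% N = 23.275 / 207 = 11.244%.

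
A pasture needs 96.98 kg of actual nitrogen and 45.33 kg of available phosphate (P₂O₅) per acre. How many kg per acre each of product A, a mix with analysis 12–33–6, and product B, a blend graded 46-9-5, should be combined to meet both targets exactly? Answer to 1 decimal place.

86.0 kg product A, 188.4 kg product B

With a, b = kg per acre of product A and product B:
N: 0.12·a + 0.46·b = 96.98
P₂O₅: 0.33·a + 0.09·b = 45.33
Solving simultaneously: a = 85.983, b = 188.396.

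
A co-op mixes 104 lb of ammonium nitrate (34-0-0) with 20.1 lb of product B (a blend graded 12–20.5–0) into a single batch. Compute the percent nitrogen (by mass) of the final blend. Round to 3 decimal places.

Total mass = 104 + 20.1 = 124.1 lb.
N mass = 34%×104 + 12%×20.1 = 37.772 lb.
% N = 37.772 / 124.1 = 30.4367%.

30.437% N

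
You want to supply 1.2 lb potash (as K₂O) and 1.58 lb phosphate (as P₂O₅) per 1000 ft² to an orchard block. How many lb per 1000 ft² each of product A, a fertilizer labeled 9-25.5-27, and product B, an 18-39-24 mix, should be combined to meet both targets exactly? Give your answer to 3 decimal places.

2.014 lb product A, 2.735 lb product B

Let a = lb of product A, b = lb of product B (per 1000 ft²).
K₂O: 0.27·a + 0.24·b = 1.2
P₂O₅: 0.255·a + 0.39·b = 1.58
Eliminate a: (row1) − 0.27/0.255·(row2) → -0.172941·b = -0.472941, so b = 2.73469.
Back-substitute: a = (1.2 − 0.24·2.73469) / 0.27 = 2.01361.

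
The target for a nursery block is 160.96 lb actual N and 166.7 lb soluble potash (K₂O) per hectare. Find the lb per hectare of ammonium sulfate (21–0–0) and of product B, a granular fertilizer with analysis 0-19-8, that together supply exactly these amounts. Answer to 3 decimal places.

With a, b = lb per hectare of ammonium sulfate and product B:
N: 0.21·a + 0·b = 160.96
K₂O: 0·a + 0.08·b = 166.7
Solving simultaneously: a = 766.4762, b = 2083.75.

766.476 lb ammonium sulfate, 2083.750 lb product B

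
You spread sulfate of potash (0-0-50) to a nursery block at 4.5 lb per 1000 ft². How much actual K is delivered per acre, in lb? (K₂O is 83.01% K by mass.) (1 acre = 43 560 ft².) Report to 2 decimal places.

K₂O per 1000 ft² = 4.5 × 50% = 2.25 lb.
Elemental K = 2.25 × 0.8301 = 1.86772 lb per 1000 ft².
Convert to per acre: 1.86772 × 43.56 = 81.3581 lb.

81.36 lb K per acre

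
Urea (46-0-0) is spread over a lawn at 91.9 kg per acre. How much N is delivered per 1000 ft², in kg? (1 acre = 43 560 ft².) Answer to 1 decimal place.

nitrogen per acre = 91.9 × 46% = 42.274 kg.
Convert to per 1000 ft²: 42.274 × 0.0229568 = 0.970478 kg.

1.0 kg N per thousand sq ft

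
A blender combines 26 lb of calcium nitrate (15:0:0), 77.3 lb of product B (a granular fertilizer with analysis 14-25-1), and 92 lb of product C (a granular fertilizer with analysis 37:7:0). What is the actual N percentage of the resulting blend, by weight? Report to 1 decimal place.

25.0% N

Total mass = 26 + 77.3 + 92 = 195.3 lb.
N mass = 15%×26 + 14%×77.3 + 37%×92 = 48.762 lb.
% N = 48.762 / 195.3 = 24.9677%.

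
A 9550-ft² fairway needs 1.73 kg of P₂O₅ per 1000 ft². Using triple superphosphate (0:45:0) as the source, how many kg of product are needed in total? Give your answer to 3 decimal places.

36.714 kg

Product per 1000 ft² = 1.73 / 45% = 3.84444 kg.
Total product = 3.84444 × 9550 / 1000 = 36.7144 kg.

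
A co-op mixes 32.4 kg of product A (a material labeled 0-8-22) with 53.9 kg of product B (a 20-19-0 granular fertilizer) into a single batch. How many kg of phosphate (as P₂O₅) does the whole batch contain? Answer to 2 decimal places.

P₂O₅ mass = 8%×32.4 + 19%×53.9 = 12.833 kg.

12.83 kg P₂O₅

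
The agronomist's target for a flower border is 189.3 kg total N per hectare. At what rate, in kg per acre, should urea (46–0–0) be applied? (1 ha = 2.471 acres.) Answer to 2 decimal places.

Product per hectare = 189.3 / 46% = 411.522 kg.
Convert to per acre: 411.522 × 0.404694 = 166.541 kg.

166.54 kg of product per acre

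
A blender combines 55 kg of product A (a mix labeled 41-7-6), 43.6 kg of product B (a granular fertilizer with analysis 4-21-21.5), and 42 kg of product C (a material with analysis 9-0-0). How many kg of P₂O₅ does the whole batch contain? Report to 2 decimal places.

13.01 kg P₂O₅

P₂O₅ mass = 7%×55 + 21%×43.6 + 0%×42 = 13.006 kg.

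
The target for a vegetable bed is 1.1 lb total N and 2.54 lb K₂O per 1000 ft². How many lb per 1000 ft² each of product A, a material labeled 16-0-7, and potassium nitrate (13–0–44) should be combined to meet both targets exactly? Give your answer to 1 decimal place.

2.5 lb product A, 5.4 lb potassium nitrate

Per-1000 ft² balance (a = product A, b = potassium nitrate):
N: 0.16·a + 0.13·b = 1.1
K₂O: 0.07·a + 0.44·b = 2.54
Eliminate a: (row1) − 0.16/0.07·(row2) → -0.875714·b = -4.70571, so b = 5.37357.
Back-substitute: a = (1.1 − 0.13·5.37357) / 0.16 = 2.50897.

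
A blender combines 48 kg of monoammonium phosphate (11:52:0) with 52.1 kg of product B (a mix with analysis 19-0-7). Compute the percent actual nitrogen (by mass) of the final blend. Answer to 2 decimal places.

Total mass = 48 + 52.1 = 100.1 kg.
N mass = 11%×48 + 19%×52.1 = 15.179 kg.
% N = 15.179 / 100.1 = 15.1638%.

15.16% N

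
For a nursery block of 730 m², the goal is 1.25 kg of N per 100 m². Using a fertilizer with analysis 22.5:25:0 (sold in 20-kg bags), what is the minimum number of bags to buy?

3 bags

Product per 100 m² = 1.25 / 22.5% = 5.55556 kg.
Total product = 5.55556 × 730 / 100 = 40.5556 kg.
Bags = ⌈40.5556 / 20⌉ = 3.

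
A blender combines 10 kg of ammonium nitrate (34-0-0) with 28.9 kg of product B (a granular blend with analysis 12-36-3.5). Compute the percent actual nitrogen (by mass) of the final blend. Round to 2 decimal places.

17.66% N

Total mass = 10 + 28.9 = 38.9 kg.
N mass = 34%×10 + 12%×28.9 = 6.868 kg.
% N = 6.868 / 38.9 = 17.6555%.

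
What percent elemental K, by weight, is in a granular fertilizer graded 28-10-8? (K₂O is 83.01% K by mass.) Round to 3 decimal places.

%K = 8 × 0.8301 = 6.6408%.

6.641% K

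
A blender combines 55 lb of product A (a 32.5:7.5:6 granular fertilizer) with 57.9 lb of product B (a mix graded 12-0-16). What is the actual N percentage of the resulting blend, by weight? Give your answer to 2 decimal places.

21.99% N

Total mass = 55 + 57.9 = 112.9 lb.
N mass = 32.5%×55 + 12%×57.9 = 24.823 lb.
% N = 24.823 / 112.9 = 21.9867%.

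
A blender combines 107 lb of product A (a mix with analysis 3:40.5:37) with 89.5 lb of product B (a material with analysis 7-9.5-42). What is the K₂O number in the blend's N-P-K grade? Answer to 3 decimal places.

Total mass = 107 + 89.5 = 196.5 lb.
K₂O mass = 37%×107 + 42%×89.5 = 77.18 lb.
% K₂O = 77.18 / 196.5 = 39.2774%.

39.277% K₂O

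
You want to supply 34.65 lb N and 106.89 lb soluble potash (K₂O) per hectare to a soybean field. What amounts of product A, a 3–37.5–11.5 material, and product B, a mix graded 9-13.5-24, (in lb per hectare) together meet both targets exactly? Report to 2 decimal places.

414.00 lb product A, 247.00 lb product B

Per-hectare balance (a = product A, b = product B):
N: 0.03·a + 0.09·b = 34.65
K₂O: 0.115·a + 0.24·b = 106.89
Eliminate b: (row1) − 0.09/0.24·(row2) → -0.013125·a = -5.43375, so a = 414.
Then b = (106.89 − 0.115·414) / 0.24 = 247.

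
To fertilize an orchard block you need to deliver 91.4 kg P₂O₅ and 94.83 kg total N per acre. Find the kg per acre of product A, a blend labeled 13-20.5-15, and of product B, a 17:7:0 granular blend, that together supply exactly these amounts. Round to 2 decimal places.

Let a = kg of product A, b = kg of product B (per acre).
P₂O₅: 0.205·a + 0.07·b = 91.4
N: 0.13·a + 0.17·b = 94.83
Solving simultaneously: a = 345.627, b = 293.5204.

345.63 kg product A, 293.52 kg product B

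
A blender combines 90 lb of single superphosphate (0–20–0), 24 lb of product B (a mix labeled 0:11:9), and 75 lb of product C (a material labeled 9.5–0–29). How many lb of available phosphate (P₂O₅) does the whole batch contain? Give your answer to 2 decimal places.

P₂O₅ mass = 20%×90 + 11%×24 + 0%×75 = 20.64 lb.

20.64 lb P₂O₅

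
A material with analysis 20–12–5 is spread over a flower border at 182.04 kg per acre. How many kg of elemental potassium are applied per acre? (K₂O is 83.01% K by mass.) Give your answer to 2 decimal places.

7.56 kg K per acre

K₂O per acre = 182.04 × 5% = 9.102 kg.
Elemental K = 9.102 × 0.8301 = 7.55557 kg per acre.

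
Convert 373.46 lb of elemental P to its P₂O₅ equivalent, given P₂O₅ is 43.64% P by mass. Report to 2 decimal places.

855.77 lb P₂O₅

P₂O₅ = 373.46 / 0.4364 = 855.7745 lb.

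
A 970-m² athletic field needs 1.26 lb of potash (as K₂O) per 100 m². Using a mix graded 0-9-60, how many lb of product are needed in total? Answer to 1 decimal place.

Product per 100 m² = 1.26 / 60% = 2.1 lb.
Total product = 2.1 × 970 / 100 = 20.37 lb.

20.4 lb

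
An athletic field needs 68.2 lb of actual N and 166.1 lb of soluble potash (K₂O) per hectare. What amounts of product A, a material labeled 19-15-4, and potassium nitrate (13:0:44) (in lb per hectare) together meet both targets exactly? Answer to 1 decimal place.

107.3 lb product A, 367.7 lb potassium nitrate

With a, b = lb per hectare of product A and potassium nitrate:
N: 0.19·a + 0.13·b = 68.2
K₂O: 0.04·a + 0.44·b = 166.1
Eliminate b: (row1) − 0.13/0.44·(row2) → 0.178182·a = 19.125, so a = 107.334.
Then b = (166.1 − 0.04·107.334) / 0.44 = 367.742.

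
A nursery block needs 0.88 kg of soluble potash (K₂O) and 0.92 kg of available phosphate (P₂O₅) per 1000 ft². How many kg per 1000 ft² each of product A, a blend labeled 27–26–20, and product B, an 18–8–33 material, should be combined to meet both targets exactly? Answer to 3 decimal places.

With a, b = kg per 1000 ft² of product A and product B:
K₂O: 0.2·a + 0.33·b = 0.88
P₂O₅: 0.26·a + 0.08·b = 0.92
Eliminate b: (row1) − 0.33/0.08·(row2) → -0.8725·a = -2.915, so a = 3.34097.
Then b = (0.92 − 0.26·3.34097) / 0.08 = 0.641834.

3.341 kg product A, 0.642 kg product B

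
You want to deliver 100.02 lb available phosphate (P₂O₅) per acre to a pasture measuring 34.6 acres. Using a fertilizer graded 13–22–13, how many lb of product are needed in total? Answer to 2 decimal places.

15730.42 lb

Product per acre = 100.02 / 22% = 454.636 lb.
Total product = 454.636 × 34.6 = 15730.418 lb.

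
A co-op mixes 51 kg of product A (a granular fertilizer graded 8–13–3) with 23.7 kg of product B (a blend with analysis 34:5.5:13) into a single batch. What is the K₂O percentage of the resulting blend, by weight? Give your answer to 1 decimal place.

6.2% K₂O

Total mass = 51 + 23.7 = 74.7 kg.
K₂O mass = 3%×51 + 13%×23.7 = 4.611 kg.
% K₂O = 4.611 / 74.7 = 6.17269%.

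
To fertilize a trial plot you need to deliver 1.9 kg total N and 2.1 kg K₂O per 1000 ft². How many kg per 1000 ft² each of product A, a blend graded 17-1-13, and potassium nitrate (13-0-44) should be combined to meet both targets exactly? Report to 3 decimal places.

Let a = kg of product A, b = kg of potassium nitrate (per 1000 ft²).
N: 0.17·a + 0.13·b = 1.9
K₂O: 0.13·a + 0.44·b = 2.1
Eliminate b: (row1) − 0.13/0.44·(row2) → 0.131591·a = 1.27955, so a = 9.72366.
Then b = (2.1 − 0.13·9.72366) / 0.44 = 1.89983.

9.724 kg product A, 1.900 kg potassium nitrate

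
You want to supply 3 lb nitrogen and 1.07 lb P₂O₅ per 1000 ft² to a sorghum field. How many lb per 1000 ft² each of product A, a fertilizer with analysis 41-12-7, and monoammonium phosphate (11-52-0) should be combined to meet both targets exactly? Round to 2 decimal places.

7.21 lb product A, 0.39 lb monoammonium phosphate

With a, b = lb per 1000 ft² of product A and monoammonium phosphate:
N: 0.41·a + 0.11·b = 3
P₂O₅: 0.12·a + 0.52·b = 1.07
Eliminate a: (row1) − 0.41/0.12·(row2) → -1.66667·b = -0.655833, so b = 0.3935.
Back-substitute: a = (3 − 0.11·0.3935) / 0.41 = 7.2115.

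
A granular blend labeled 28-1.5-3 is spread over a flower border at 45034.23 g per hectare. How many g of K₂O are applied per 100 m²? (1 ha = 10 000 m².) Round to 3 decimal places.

13.510 g K₂O per hundred sq m

K₂O per hectare = 45034.23 × 3% = 1351.03 g.
Convert to per 100 m²: 1351.03 × 0.01 = 13.5103 g.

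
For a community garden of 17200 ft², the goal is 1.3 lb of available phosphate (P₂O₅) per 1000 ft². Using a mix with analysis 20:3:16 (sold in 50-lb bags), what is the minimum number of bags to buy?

15 bags

Product per 1000 ft² = 1.3 / 3% = 43.3333 lb.
Total product = 43.3333 × 17200 / 1000 = 745.333 lb.
Bags = ⌈745.333 / 50⌉ = 15.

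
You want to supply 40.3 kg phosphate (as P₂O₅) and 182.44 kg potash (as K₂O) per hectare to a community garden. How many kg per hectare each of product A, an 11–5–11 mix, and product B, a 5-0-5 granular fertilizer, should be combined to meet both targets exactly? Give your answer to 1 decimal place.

Let a = kg of product A, b = kg of product B (per hectare).
P₂O₅: 0.05·a + 0·b = 40.3
K₂O: 0.11·a + 0.05·b = 182.44
Eliminate a: (row1) − 0.05/0.11·(row2) → -0.0227273·b = -42.6273, so b = 1875.6.
Back-substitute: a = (40.3 − 0·1875.6) / 0.05 = 806.

806.0 kg product A, 1875.6 kg product B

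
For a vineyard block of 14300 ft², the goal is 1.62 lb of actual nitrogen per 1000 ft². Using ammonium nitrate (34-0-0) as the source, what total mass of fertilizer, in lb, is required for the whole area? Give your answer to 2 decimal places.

Product per 1000 ft² = 1.62 / 34% = 4.76471 lb.
Total product = 4.76471 × 14300 / 1000 = 68.1353 lb.

68.14 lb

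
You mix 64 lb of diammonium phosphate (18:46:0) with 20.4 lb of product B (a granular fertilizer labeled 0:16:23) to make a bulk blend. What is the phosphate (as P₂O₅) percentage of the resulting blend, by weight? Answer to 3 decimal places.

38.749% P₂O₅

Total mass = 64 + 20.4 = 84.4 lb.
P₂O₅ mass = 46%×64 + 16%×20.4 = 32.704 lb.
% P₂O₅ = 32.704 / 84.4 = 38.7488%.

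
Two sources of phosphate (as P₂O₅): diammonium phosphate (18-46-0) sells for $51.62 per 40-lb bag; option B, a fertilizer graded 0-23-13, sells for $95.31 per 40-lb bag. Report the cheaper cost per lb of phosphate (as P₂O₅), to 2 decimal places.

diammonium phosphate: P₂O₅ per bag = 40 × 46% = 18.4 lb; cost = 51.62 / 18.4 = $2.8054/lb P₂O₅.
option B: P₂O₅ per bag = 40 × 23% = 9.2 lb; cost = 95.31 / 9.2 = $10.3598/lb P₂O₅.
diammonium phosphate is cheaper.

$2.81 per lb P₂O₅ (diammonium phosphate)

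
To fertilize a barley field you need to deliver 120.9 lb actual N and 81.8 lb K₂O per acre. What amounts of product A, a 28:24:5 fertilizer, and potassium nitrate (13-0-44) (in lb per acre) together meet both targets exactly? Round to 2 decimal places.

Per-acre balance (a = product A, b = potassium nitrate):
N: 0.28·a + 0.13·b = 120.9
K₂O: 0.05·a + 0.44·b = 81.8
Eliminate a: (row1) − 0.28/0.05·(row2) → -2.334·b = -337.18, so b = 144.464.
Back-substitute: a = (120.9 − 0.13·144.464) / 0.28 = 364.713.

364.71 lb product A, 144.46 lb potassium nitrate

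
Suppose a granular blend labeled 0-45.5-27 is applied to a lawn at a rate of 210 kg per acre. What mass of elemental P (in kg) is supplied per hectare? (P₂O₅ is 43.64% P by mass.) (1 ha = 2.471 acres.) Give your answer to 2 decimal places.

P₂O₅ per acre = 210 × 45.5% = 95.55 kg.
Elemental P = 95.55 × 0.4364 = 41.698 kg per acre.
Convert to per hectare: 41.698 × 2.471 = 103.036 kg.

103.04 kg P per hectare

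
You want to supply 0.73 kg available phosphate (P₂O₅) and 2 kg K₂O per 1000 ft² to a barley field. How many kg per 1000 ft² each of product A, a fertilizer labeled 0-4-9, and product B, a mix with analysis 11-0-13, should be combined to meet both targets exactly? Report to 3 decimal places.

With a, b = kg per 1000 ft² of product A and product B:
P₂O₅: 0.04·a + 0·b = 0.73
K₂O: 0.09·a + 0.13·b = 2
From row1: a = (0.73 − 0·b) / 0.04.
Into row2: 0.09·(0.73 − 0·b)/0.04 + 0.13·b = 2 → b = 2.75, a = 18.25.

18.250 kg product A, 2.750 kg product B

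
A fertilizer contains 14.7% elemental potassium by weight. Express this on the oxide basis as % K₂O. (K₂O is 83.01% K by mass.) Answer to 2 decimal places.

%K₂O = 14.7 / 0.8301 = 17.7087%.

17.71% K₂O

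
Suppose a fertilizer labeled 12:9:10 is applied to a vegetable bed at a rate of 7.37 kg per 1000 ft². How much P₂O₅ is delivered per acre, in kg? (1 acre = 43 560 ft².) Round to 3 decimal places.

28.893 kg P₂O₅ per acre

P₂O₅ per 1000 ft² = 7.37 × 9% = 0.6633 kg.
Convert to per acre: 0.6633 × 43.56 = 28.8933 kg.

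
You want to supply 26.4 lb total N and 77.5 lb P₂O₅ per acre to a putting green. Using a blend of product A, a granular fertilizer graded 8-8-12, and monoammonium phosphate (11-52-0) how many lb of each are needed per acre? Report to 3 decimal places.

With a, b = lb per acre of product A and monoammonium phosphate:
N: 0.08·a + 0.11·b = 26.4
P₂O₅: 0.08·a + 0.52·b = 77.5
From row1: a = (26.4 − 0.11·b) / 0.08.
Into row2: 0.08·(26.4 − 0.11·b)/0.08 + 0.52·b = 77.5 → b = 124.6341, a = 158.62805.

158.628 lb product A, 124.634 lb monoammonium phosphate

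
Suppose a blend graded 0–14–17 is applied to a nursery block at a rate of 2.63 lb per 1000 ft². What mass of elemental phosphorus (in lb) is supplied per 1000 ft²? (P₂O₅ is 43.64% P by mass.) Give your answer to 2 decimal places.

0.16 lb P per thousand sq ft

P₂O₅ per 1000 ft² = 2.63 × 14% = 0.3682 lb.
Elemental P = 0.3682 × 0.4364 = 0.160682 lb per 1000 ft².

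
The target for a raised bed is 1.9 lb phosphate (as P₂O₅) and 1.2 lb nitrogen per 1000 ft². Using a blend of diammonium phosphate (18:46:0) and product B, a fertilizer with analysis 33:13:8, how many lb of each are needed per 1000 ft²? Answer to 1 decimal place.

Per-1000 ft² balance (a = diammonium phosphate, b = product B):
P₂O₅: 0.46·a + 0.13·b = 1.9
N: 0.18·a + 0.33·b = 1.2
Solving simultaneously: a = 3.66822, b = 1.63551.

3.7 lb diammonium phosphate, 1.6 lb product B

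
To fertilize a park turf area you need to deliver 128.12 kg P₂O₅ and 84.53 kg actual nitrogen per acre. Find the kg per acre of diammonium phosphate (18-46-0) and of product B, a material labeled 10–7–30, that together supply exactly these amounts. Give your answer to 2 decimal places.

206.43 kg diammonium phosphate, 473.72 kg product B

Let a = kg of diammonium phosphate, b = kg of product B (per acre).
P₂O₅: 0.46·a + 0.07·b = 128.12
N: 0.18·a + 0.1·b = 84.53
Eliminate b: (row1) − 0.07/0.1·(row2) → 0.334·a = 68.949, so a = 206.434.
Then b = (84.53 − 0.18·206.434) / 0.1 = 473.719.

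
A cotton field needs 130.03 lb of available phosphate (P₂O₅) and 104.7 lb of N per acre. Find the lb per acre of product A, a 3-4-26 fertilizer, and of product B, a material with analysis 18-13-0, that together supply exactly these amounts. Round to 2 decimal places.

With a, b = lb per acre of product A and product B:
P₂O₅: 0.04·a + 0.13·b = 130.03
N: 0.03·a + 0.18·b = 104.7
Solving simultaneously: a = 2968, b = 87.

2968.00 lb product A, 87.00 lb product B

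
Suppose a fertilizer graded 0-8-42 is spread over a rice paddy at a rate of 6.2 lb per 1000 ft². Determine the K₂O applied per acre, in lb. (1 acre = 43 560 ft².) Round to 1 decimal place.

113.4 lb K₂O per acre

K₂O per 1000 ft² = 6.2 × 42% = 2.604 lb.
Convert to per acre: 2.604 × 43.56 = 113.43 lb.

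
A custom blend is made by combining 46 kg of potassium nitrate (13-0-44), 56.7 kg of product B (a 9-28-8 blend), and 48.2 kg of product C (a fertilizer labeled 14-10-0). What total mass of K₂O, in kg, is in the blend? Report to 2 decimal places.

24.78 kg K₂O

K₂O mass = 44%×46 + 8%×56.7 + 0%×48.2 = 24.776 kg.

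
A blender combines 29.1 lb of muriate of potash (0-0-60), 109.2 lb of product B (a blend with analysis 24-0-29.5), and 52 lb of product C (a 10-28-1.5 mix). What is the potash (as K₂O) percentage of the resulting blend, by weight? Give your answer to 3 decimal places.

26.513% K₂O

Total mass = 29.1 + 109.2 + 52 = 190.3 lb.
K₂O mass = 60%×29.1 + 29.5%×109.2 + 1.5%×52 = 50.454 lb.
% K₂O = 50.454 / 190.3 = 26.5129%.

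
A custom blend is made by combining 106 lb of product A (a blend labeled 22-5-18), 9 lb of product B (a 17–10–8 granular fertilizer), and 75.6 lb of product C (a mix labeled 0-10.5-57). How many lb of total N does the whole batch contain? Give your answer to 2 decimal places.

N mass = 22%×106 + 17%×9 + 0%×75.6 = 24.85 lb.

24.85 lb N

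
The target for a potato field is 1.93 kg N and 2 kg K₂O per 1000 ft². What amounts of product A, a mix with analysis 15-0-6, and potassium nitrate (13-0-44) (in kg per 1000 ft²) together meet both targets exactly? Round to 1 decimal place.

With a, b = kg per 1000 ft² of product A and potassium nitrate:
N: 0.15·a + 0.13·b = 1.93
K₂O: 0.06·a + 0.44·b = 2
Solving simultaneously: a = 10.1237, b = 3.16495.

10.1 kg product A, 3.2 kg potassium nitrate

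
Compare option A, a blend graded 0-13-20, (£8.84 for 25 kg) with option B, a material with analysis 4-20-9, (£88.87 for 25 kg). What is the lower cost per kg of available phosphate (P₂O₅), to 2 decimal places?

option A: P₂O₅ per bag = 25 × 13% = 3.25 kg; cost = 8.84 / 3.25 = £2.7200/kg P₂O₅.
option B: P₂O₅ per bag = 25 × 20% = 5 kg; cost = 88.87 / 5 = £17.7740/kg P₂O₅.
option A is cheaper.

£2.72 per kg P₂O₅ (option A)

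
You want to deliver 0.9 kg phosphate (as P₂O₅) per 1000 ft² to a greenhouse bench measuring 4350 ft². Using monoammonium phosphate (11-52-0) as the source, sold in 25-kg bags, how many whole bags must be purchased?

1 bags

Product per 1000 ft² = 0.9 / 52% = 1.73077 kg.
Total product = 1.73077 × 4350 / 1000 = 7.52885 kg.
Bags = ⌈7.52885 / 25⌉ = 1.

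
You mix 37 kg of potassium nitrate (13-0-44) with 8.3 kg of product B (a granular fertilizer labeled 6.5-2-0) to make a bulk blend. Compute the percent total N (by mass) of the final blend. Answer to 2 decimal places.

Total mass = 37 + 8.3 = 45.3 kg.
N mass = 13%×37 + 6.5%×8.3 = 5.3495 kg.
% N = 5.3495 / 45.3 = 11.8091%.

11.81% N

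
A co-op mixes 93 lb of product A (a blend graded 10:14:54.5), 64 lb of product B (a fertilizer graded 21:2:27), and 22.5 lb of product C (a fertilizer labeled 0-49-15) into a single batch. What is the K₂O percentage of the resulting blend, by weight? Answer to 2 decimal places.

39.74% K₂O

Total mass = 93 + 64 + 22.5 = 179.5 lb.
K₂O mass = 54.5%×93 + 27%×64 + 15%×22.5 = 71.34 lb.
% K₂O = 71.34 / 179.5 = 39.7437%.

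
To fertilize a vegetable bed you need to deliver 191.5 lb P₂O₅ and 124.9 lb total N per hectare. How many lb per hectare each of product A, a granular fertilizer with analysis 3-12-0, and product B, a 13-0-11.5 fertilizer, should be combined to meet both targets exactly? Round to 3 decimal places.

Per-hectare balance (a = product A, b = product B):
P₂O₅: 0.12·a + 0·b = 191.5
N: 0.03·a + 0.13·b = 124.9
From row1: a = (191.5 − 0·b) / 0.12.
Into row2: 0.03·(191.5 − 0·b)/0.12 + 0.13·b = 124.9 → b = 592.5, a = 1595.8333.

1595.833 lb product A, 592.500 lb product B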